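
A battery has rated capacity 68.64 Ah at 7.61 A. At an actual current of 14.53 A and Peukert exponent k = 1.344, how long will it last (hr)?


Step 1: t_rated = C / I_rated = 68.64 / 7.61 = 9.0197 hr
Step 2: ratio = 7.61 / 14.53 = 0.52374
Step 3: ratio^k = 0.52374^1.344 = 0.41927
Step 4: t = t_rated * ratio^k = 9.0197 * 0.41927 = 3.782 hr

3.782 hr


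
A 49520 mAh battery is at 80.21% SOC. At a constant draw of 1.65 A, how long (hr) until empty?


Convert: C_total = 49520 mAh = 49.52 Ah
Step 1: remaining = SOC/100 * C_total = 80.21/100 * 49.52 = 39.72 Ah
Step 2: t = remaining / I = 39.72 / 1.65 = 24.07 hr

24.07 hr


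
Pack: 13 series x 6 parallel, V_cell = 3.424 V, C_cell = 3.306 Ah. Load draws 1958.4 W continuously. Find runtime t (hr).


Step 1: E_pack = Ns * V_cell * Np * C_cell = 13 * 3.424 * 6 * 3.306 = 882.94 Wh
Step 2: t = E_pack / P = 882.94 / 1958.4 = 0.4508 hr

0.4508 hr


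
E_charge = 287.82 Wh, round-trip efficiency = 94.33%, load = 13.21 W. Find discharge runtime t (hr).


Step 1: E_discharge = eta/100 * E_charge = 94.33/100 * 287.82 = 271.5 Wh
Step 2: t = E_discharge / P = 271.5 / 13.21 = 20.55 hr

20.55 hr


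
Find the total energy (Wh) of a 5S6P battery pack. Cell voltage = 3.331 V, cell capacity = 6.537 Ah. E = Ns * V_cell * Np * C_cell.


E = Ns * Vcell * Np * Ccell = 5 * 3.331 * 6 * 6.537 = 653.2 Wh

653.2 Wh


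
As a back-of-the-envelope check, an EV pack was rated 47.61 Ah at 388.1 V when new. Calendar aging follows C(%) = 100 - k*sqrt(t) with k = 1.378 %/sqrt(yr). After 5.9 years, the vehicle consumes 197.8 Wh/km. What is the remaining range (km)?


Step 1: capacity retention = 100 - 1.378 * sqrt(5.9) = 100 - 1.378 * 2.429 = 96.653%
Step 2: C_now = 47.61 * 96.653/100 = 46.016 Ah
Step 3: E_pack = V * C_now = 388.1 * 46.016 = 17859 Wh
Step 4: range = E_pack / consumption = 17859 / 197.8 = 90.29 km

90.29 km


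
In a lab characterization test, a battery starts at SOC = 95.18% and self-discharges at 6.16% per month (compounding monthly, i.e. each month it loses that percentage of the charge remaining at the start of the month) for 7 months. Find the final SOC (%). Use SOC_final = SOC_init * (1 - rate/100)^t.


decay = (1 - 6.16/100)^7 = 0.64079
SOC_final = 95.18 * 0.64079 = 60.99%

60.99%


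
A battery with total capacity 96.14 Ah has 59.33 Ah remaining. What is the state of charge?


SOC% = 59.33 / 96.14 * 100 = 61.71%

61.71%


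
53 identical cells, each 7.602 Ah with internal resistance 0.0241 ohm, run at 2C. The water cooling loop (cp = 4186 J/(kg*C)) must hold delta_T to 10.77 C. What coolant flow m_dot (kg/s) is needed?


Step 1: I = 2 * 7.602 = 15.204 A
Step 2: Q_cell = I^2 * R = 15.204^2 * 0.0241 = 5.571 W
Step 3: Q_total = 53 * 5.571 = 295.26 W
Step 4: m_dot = Q_total / (cp * dT) = 295.26 / (4186 * 10.77) = 0.006549 kg/s

0.006549 kg/s


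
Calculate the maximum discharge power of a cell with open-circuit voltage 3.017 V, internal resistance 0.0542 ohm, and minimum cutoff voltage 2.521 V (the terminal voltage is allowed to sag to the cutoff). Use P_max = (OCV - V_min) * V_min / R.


P_max = (OCV - V_min) * V_min / R = (3.017 - 2.521) * 2.521 / 0.0542 = 0.496 * 2.521 / 0.0542 = 23.07 W

23.07 W


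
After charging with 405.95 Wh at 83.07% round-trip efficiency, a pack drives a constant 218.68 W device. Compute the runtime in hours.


Step 1: E_discharge = eta/100 * E_charge = 83.07/100 * 405.95 = 337.22 Wh
Step 2: t = E_discharge / P = 337.22 / 218.68 = 1.542 hr

1.542 hr


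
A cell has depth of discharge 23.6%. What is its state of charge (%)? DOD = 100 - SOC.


SOC = 100 - DOD = 100 - 23.6 = 76.4%

76.4%


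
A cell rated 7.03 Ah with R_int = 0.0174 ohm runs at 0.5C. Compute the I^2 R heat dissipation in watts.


Step 1: I = C_rate * capacity = 0.5 * 7.03 = 3.515 A
Step 2: Q = I^2 * R = 3.515^2 * 0.0174 = 12.355 * 0.0174 = 0.2150 W

0.2150 W


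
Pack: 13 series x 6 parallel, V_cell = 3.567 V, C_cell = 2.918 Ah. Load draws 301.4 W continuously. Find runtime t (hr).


Step 1: E_pack = Ns * V_cell * Np * C_cell = 13 * 3.567 * 6 * 2.918 = 811.86 Wh
Step 2: t = E_pack / P = 811.86 / 301.4 = 2.694 hr

2.694 hr


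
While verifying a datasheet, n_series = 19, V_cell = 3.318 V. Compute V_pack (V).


With 19 cells in series at 3.318 V each, V_pack = 63.042 V

63.042 V


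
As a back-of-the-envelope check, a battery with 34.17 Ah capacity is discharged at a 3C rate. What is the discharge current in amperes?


I = C_rate * capacity = 3 * 34.17 = 102.51 A

102.51 A


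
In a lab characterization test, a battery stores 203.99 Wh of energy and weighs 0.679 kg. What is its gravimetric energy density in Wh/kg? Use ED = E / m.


Specific energy = 203.99 Wh / 0.679 kg = 300.4 Wh/kg

300.4 Wh/kg


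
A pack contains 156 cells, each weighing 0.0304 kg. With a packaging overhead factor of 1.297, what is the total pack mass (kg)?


Cell mass sum = 156 * 0.0304 = 4.7424 kg
With overhead 1.297: m_pack = 4.7424 * 1.297 = 6.151 kg

6.151 kg


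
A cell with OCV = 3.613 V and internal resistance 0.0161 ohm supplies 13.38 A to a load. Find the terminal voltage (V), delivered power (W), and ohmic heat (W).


Step 1: V_terminal = OCV - I*R = 3.613 - 13.38 * 0.0161 = 3.3976 V
Step 2: P_out = V_terminal * I = 3.3976 * 13.38 = 45.46 W
Step 3: Q = I^2 * R = 13.38^2 * 0.0161 = 2.882 W

V=3.3976 V, P=45.46 W, Q=2.882 W


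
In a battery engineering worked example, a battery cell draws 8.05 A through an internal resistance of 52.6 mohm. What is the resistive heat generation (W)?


Convert: R = 52.6 mohm = 0.0526 ohm
I^2 = 64.803
Q = 64.803 * 0.0526 = 3.409 W

3.409 W


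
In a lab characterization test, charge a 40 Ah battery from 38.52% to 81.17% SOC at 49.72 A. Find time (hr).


Step 1: dSOC = 81.17% - 38.52% = 42.65%
Step 2: delta_Ah = 40 * 42.65 / 100 = 17.06 Ah
Step 3: t = 17.06 / 49.72 = 0.3431 hr

0.3431 hr


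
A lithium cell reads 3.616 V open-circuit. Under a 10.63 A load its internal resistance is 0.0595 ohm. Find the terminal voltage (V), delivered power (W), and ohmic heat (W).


Step 1: V_terminal = OCV - I*R = 3.616 - 10.63 * 0.0595 = 2.9835 V
Step 2: P_out = V_terminal * I = 2.9835 * 10.63 = 31.71 W
Step 3: Q = I^2 * R = 10.63^2 * 0.0595 = 6.723 W

V=2.9835 V, P=31.71 W, Q=6.723 W


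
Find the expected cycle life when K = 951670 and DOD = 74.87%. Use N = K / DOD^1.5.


Step 1: DOD^1.5 = 74.87^1.5 = 647.83
Step 2: N = 951670 / 647.83 = 1469 cycles

1469 cycles


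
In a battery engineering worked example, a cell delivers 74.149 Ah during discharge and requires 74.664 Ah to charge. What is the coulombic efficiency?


eta_c = Q_dis / Q_chg * 100 = 74.149 / 74.664 * 100 = 99.31%

99.31%


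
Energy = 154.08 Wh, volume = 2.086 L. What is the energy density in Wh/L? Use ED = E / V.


ED = E / V = 154.08 / 2.086 = 73.86 Wh/L

73.86 Wh/L


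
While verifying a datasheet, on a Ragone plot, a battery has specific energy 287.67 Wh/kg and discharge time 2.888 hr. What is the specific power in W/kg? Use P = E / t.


P_specific = E / t = 287.67 / 2.888 = 99.61 W/kg

99.61 W/kg


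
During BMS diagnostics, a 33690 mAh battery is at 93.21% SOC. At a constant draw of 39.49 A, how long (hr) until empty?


Convert: C_total = 33690 mAh = 33.69 Ah
Step 1: remaining = SOC/100 * C_total = 93.21/100 * 33.69 = 31.402 Ah
Step 2: t = remaining / I = 31.402 / 39.49 = 0.7952 hr

0.7952 hr


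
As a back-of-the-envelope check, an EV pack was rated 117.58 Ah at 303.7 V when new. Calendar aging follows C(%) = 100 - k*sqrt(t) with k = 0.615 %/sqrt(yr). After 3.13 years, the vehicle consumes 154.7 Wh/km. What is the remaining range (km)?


Step 1: capacity retention = 100 - 0.615 * sqrt(3.13) = 100 - 0.615 * 1.7692 = 98.912%
Step 2: C_now = 117.58 * 98.912/100 = 116.3 Ah
Step 3: E_pack = V * C_now = 303.7 * 116.3 = 35320 Wh
Step 4: range = E_pack / consumption = 35320 / 154.7 = 228.3 km

228.3 km


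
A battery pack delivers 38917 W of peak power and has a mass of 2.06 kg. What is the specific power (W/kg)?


Specific power = 38917 W / 2.06 kg = 18890 W/kg

18890 W/kg


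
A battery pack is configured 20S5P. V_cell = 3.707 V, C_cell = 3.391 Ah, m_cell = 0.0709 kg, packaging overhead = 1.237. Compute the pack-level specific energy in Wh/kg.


Step 1: V_pack = 20 * 3.707 = 74.14 V
Step 2: C_pack = 5 * 3.391 = 16.955 Ah
Step 3: E_pack = V_pack * C_pack = 74.14 * 16.955 = 1257 Wh
Step 4: m_pack = 20 * 5 * 0.0709 * 1.237 = 8.7703 kg
Step 5: ED = E_pack / m_pack = 1257 / 8.7703 = 143.3 Wh/kg

143.3 Wh/kg


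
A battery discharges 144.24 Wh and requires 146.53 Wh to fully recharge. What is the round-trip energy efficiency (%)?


Round-trip efficiency = 144.24/146.53 * 100% = 98.44%

98.44%


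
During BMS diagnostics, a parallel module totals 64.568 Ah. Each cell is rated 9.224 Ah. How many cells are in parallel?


n = C_total / C_cell = 64.568 / 9.224 = 7

7


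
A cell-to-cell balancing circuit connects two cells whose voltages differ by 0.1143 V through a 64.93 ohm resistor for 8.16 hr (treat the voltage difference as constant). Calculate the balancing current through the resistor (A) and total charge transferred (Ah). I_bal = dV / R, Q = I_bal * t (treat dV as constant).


I_bal = dV / R = 0.1143 / 64.93 = 0.0017604 A
Q = I_bal * t = 0.0017604 * 8.16 = 0.01436 Ah

I=0.0017604 A, Q=0.01436 Ah


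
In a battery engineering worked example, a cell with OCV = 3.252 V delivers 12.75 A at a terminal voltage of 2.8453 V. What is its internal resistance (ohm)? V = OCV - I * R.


R = (OCV - V) / I = (3.252 - 2.8453) / 12.75 = 0.03190 ohm

0.03190 ohm


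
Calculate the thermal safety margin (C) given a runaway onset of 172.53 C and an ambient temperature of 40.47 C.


Safety margin = 172.53 C - 40.47 C = 132.06 C

132.06 C


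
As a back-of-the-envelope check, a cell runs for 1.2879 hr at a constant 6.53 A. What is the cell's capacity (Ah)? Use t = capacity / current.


C = I * t = 6.53 * 1.2879 = 8.410 Ah

8.410 Ah


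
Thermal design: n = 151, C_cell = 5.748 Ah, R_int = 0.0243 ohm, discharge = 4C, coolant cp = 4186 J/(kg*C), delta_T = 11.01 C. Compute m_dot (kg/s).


Step 1: I = 4 * 5.748 = 22.992 A
Step 2: Q_cell = I^2 * R = 22.992^2 * 0.0243 = 12.846 W
Step 3: Q_total = 151 * 12.846 = 1939.7 W
Step 4: m_dot = Q_total / (cp * dT) = 1939.7 / (4186 * 11.01) = 0.04209 kg/s

0.04209 kg/s


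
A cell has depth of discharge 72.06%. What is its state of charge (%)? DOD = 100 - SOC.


SOC = 100 - DOD = 100 - 72.06 = 27.94%

27.94%


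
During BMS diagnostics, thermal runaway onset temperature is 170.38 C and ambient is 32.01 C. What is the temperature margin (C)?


Safety margin = 170.38 C - 32.01 C = 138.37 C

138.37 C


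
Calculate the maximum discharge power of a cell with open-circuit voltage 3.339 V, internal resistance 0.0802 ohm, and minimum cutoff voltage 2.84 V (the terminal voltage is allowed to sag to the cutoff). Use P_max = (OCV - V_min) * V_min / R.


P_max = (OCV - V_min) * V_min / R = (3.339 - 2.84) * 2.84 / 0.0802 = 0.499 * 2.84 / 0.0802 = 17.67 W

17.67 W


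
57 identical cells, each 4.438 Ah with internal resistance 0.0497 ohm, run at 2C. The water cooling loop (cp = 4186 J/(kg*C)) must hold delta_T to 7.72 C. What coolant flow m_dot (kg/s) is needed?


Step 1: I = 2 * 4.438 = 8.876 A
Step 2: Q_cell = I^2 * R = 8.876^2 * 0.0497 = 3.9155 W
Step 3: Q_total = 57 * 3.9155 = 223.18 W
Step 4: m_dot = Q_total / (cp * dT) = 223.18 / (4186 * 7.72) = 0.006906 kg/s

0.006906 kg/s


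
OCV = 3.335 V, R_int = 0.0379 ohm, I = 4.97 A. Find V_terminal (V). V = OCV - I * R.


V = OCV - I*R = 3.335 - 4.97 * 0.0379 = 3.147 V

3.147 V


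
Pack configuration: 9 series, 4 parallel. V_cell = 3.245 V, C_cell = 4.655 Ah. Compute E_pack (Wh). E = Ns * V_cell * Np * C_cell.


V_pack = 9 * 3.245 = 29.205 V
C_pack = 4 * 4.655 = 18.62 Ah
E = V_pack * C_pack = 29.205 * 18.62 = 543.8 Wh

543.8 Wh


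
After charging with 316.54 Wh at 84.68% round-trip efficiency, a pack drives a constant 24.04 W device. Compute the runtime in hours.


Step 1: E_discharge = eta/100 * E_charge = 84.68/100 * 316.54 = 268.05 Wh
Step 2: t = E_discharge / P = 268.05 / 24.04 = 11.15 hr

11.15 hr


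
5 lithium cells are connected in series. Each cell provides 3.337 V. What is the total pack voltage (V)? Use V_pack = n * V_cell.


With 5 cells in series at 3.337 V each, V_pack = 16.685 V

16.685 V


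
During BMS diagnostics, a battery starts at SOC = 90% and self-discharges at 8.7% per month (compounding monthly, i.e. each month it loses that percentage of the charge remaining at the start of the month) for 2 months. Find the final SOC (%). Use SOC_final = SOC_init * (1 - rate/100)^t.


decay = (1 - 8.7/100)^2 = 0.83357
SOC_final = 90 * 0.83357 = 75.02%

75.02%


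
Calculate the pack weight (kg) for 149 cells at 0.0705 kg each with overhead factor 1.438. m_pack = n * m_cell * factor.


Cell mass sum = 149 * 0.0705 = 10.505 kg
With overhead 1.438: m_pack = 10.505 * 1.438 = 15.11 kg

15.11 kg


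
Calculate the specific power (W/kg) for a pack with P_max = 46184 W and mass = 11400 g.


Convert: m = 11400 g = 11.4 kg
SP = P / m = 46184 / 11.4 = 4051 W/kg

4051 W/kg


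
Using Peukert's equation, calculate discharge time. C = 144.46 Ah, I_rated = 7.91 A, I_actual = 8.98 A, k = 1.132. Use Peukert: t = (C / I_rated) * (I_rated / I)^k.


t_rated = C / I_rated = 144.46 / 7.91 = 18.263 hr
(I_rated/I)^k = (0.88085)^1.132 = 0.86622
t = t_rated * (I_rated/I)^k = 18.263 * 0.86622 = 15.82 hr

15.82 hr


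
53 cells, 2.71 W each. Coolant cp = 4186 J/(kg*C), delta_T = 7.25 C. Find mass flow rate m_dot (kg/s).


Q_total = 53 * 2.71 = 143.63 W
m_dot = Q_total / (cp * dT) = 143.63 / (4186 * 7.25) = 0.004733 kg/s

0.004733 kg/s


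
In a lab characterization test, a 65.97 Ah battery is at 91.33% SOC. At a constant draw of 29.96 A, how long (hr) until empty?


Step 1: remaining = SOC/100 * C_total = 91.33/100 * 65.97 = 60.25 Ah
Step 2: t = remaining / I = 60.25 / 29.96 = 2.011 hr

2.011 hr


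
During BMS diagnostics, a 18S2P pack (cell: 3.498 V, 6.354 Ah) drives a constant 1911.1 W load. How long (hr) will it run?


Step 1: E_pack = Ns * V_cell * Np * C_cell = 18 * 3.498 * 2 * 6.354 = 800.15 Wh
Step 2: t = E_pack / P = 800.15 / 1911.1 = 0.4187 hr

0.4187 hr


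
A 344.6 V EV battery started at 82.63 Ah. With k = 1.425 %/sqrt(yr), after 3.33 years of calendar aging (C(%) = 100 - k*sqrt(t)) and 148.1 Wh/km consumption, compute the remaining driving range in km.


Step 1: capacity retention = 100 - 1.425 * sqrt(3.33) = 100 - 1.425 * 1.8248 = 97.4%
Step 2: C_now = 82.63 * 97.4/100 = 80.482 Ah
Step 3: E_pack = V * C_now = 344.6 * 80.482 = 27734 Wh
Step 4: range = E_pack / consumption = 27734 / 148.1 = 187.3 km

187.3 km


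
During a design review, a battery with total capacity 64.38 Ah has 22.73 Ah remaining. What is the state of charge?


SOC% = 22.73 / 64.38 * 100 = 35.31%

35.31%


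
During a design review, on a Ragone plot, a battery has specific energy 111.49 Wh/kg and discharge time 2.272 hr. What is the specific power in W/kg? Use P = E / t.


P_specific = E / t = 111.49 / 2.272 = 49.07 W/kg

49.07 W/kg


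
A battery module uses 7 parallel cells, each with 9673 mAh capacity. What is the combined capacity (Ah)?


Convert: C_cell = 9673 mAh = 9.673 Ah
C_total = 7 * 9.673 = 67.711 Ah

67.711 Ah


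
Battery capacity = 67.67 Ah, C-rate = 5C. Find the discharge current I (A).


At 5C: I = 5 * 67.67 Ah = 338.35 A

338.35 A


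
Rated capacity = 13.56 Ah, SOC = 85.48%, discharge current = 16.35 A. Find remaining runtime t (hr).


Step 1: remaining = SOC/100 * C_total = 85.48/100 * 13.56 = 11.591 Ah
Step 2: t = remaining / I = 11.591 / 16.35 = 0.7089 hr

0.7089 hr


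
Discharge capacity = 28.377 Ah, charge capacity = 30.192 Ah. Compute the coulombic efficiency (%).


eta_c = Q_dis / Q_chg * 100 = 28.377 / 30.192 * 100 = 93.99%

93.99%


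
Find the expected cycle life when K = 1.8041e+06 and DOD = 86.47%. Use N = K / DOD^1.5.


Step 1: DOD^1.5 = 86.47^1.5 = 804.08
Step 2: N = 1.8041e+06 / 804.08 = 2244 cycles

2244 cycles


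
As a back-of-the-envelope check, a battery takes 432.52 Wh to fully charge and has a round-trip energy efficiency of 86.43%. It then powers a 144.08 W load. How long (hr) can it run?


Step 1: E_discharge = eta/100 * E_charge = 86.43/100 * 432.52 = 373.83 Wh
Step 2: t = E_discharge / P = 373.83 / 144.08 = 2.595 hr

2.595 hr


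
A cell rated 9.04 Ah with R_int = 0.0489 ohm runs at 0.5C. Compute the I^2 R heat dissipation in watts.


Step 1: I = C_rate * capacity = 0.5 * 9.04 = 4.52 A
Step 2: Q = I^2 * R = 4.52^2 * 0.0489 = 20.43 * 0.0489 = 0.9990 W

0.9990 W


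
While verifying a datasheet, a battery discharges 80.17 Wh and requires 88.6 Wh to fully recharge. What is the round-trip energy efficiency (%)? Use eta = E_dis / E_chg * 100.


eta_e = E_dis / E_chg * 100 = 80.17 / 88.6 * 100 = 90.49%

90.49%


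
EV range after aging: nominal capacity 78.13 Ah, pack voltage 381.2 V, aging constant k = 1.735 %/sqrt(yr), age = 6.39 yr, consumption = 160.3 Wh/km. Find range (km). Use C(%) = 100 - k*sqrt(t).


Step 1: capacity retention = 100 - 1.735 * sqrt(6.39) = 100 - 1.735 * 2.5278 = 95.614%
Step 2: C_now = 78.13 * 95.614/100 = 74.703 Ah
Step 3: E_pack = V * C_now = 381.2 * 74.703 = 28477 Wh
Step 4: range = E_pack / consumption = 28477 / 160.3 = 177.6 km

177.6 km


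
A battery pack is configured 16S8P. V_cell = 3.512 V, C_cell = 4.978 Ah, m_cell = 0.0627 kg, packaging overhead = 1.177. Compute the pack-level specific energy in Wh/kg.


Step 1: V_pack = 16 * 3.512 = 56.192 V
Step 2: C_pack = 8 * 4.978 = 39.824 Ah
Step 3: E_pack = V_pack * C_pack = 56.192 * 39.824 = 2237.8 Wh
Step 4: m_pack = 16 * 8 * 0.0627 * 1.177 = 9.4461 kg
Step 5: ED = E_pack / m_pack = 2237.8 / 9.4461 = 236.9 Wh/kg

236.9 Wh/kg


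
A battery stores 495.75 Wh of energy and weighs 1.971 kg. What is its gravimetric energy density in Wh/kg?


ED = E / m = 495.75 / 1.971 = 251.5 Wh/kg

251.5 Wh/kg


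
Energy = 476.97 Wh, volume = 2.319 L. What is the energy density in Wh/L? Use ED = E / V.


ED = E / V = 476.97 / 2.319 = 205.7 Wh/L

205.7 Wh/L


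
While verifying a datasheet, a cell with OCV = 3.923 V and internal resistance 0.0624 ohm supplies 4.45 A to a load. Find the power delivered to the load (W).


Step 1: V_terminal = OCV - I*R = 3.923 - 4.45 * 0.0624 = 3.6453 V
Step 2: P_out = V_terminal * I = 3.6453 * 4.45 = 16.22 W

16.22 W


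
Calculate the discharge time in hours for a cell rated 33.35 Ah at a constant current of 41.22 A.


t = capacity / current = 33.35 / 41.22 = 0.8091 hr

0.8091 hr


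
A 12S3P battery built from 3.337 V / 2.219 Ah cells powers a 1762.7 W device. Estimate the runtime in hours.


Step 1: E_pack = Ns * V_cell * Np * C_cell = 12 * 3.337 * 3 * 2.219 = 266.57 Wh
Step 2: t = E_pack / P = 266.57 / 1762.7 = 0.1512 hr

0.1512 hr


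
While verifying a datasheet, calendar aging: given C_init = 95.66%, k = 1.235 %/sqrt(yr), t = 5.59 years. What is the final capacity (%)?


sqrt(t) = sqrt(5.59) = 2.3643
C_final = 95.66 - 1.235 * 2.3643 = 92.74%

92.74%


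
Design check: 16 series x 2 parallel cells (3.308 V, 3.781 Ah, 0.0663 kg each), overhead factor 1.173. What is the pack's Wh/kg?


Step 1: V_pack = 16 * 3.308 = 52.928 V
Step 2: C_pack = 2 * 3.781 = 7.562 Ah
Step 3: E_pack = V_pack * C_pack = 52.928 * 7.562 = 400.24 Wh
Step 4: m_pack = 16 * 2 * 0.0663 * 1.173 = 2.4886 kg
Step 5: ED = E_pack / m_pack = 400.24 / 2.4886 = 160.8 Wh/kg

160.8 Wh/kg


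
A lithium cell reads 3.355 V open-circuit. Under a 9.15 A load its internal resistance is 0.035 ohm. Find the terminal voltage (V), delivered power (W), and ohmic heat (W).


Step 1: V_terminal = OCV - I*R = 3.355 - 9.15 * 0.035 = 3.0348 V
Step 2: P_out = V_terminal * I = 3.0348 * 9.15 = 27.77 W
Step 3: Q = I^2 * R = 9.15^2 * 0.035 = 2.930 W

V=3.0348 V, P=27.77 W, Q=2.930 W


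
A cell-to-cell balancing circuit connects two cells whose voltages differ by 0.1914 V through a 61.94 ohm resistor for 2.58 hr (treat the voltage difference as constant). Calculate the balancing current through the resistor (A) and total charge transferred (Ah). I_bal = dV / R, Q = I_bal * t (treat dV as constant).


First, Ohm's law: I_bal = 0.1914 V / 61.94 ohm = 0.0030901 A
Then Q = I * t = 0.0030901 A * 2.58 hr = 0.007972 Ah

I=0.0030901 A, Q=0.007972 Ah


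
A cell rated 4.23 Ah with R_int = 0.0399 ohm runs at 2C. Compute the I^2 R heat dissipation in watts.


Step 1: I = C_rate * capacity = 2 * 4.23 = 8.46 A
Step 2: Q = I^2 * R = 8.46^2 * 0.0399 = 71.572 * 0.0399 = 2.856 W

2.856 W


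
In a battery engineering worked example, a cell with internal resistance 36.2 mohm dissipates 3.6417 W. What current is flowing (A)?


Convert: R = 36.2 mohm = 0.0362 ohm
I = sqrt(Q / R) = sqrt(3.6417 / 0.0362) = sqrt(100.6) = 10.03 A

10.03 A


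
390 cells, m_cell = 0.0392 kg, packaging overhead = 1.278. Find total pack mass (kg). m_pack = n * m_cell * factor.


Cell mass sum = 390 * 0.0392 = 15.288 kg
With overhead 1.278: m_pack = 15.288 * 1.278 = 19.54 kg

19.54 kg


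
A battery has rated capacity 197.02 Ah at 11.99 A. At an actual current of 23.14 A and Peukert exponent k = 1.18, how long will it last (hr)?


Step 1: t_rated = C / I_rated = 197.02 / 11.99 = 16.432 hr
Step 2: ratio = 11.99 / 23.14 = 0.51815
Step 3: ratio^k = 0.51815^1.18 = 0.46032
Step 4: t = t_rated * ratio^k = 16.432 * 0.46032 = 7.564 hr

7.564 hr


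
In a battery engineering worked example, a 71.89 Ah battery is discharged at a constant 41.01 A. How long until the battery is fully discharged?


Runtime = 71.89 Ah / 41.01 A = 1.753 hr

1.753 hr


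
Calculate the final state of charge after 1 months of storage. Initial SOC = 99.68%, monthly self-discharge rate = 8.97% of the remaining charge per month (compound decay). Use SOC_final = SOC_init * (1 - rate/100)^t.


Monthly retention factor = 1 - 8.97/100 = 0.9103
Over 1 months: factor^1 = 0.9103
SOC_final = 99.68 * 0.9103 = 90.74%

90.74%


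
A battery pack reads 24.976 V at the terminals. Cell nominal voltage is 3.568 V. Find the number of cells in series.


Rearranging: n = V_pack / V_cell = 24.976 / 3.568 = 7 cells

7


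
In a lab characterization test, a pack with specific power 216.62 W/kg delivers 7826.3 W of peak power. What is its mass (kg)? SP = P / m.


m = P / SP = 7826.3 / 216.62 = 36.13 kg

36.13 kg


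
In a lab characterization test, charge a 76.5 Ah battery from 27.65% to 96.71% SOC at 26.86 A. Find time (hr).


Step 1: dSOC = 96.71% - 27.65% = 69.06%
Step 2: delta_Ah = 76.5 * 69.06 / 100 = 52.831 Ah
Step 3: t = 52.831 / 26.86 = 1.967 hr

1.967 hr


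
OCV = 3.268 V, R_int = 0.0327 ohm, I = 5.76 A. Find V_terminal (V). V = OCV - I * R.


IR drop = 5.76 * 0.0327 = 0.18835 V
V = 3.268 - 0.18835 = 3.080 V

3.080 V


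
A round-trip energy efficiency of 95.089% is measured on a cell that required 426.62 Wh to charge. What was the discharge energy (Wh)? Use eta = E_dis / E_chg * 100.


E_dis = eta/100 * E_chg = 95.089/100 * 426.62 = 405.7 Wh

405.7 Wh


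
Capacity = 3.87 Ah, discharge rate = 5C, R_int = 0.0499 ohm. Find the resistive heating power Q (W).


Step 1: I = C_rate * capacity = 5 * 3.87 = 19.35 A
Step 2: Q = I^2 * R = 19.35^2 * 0.0499 = 374.42 * 0.0499 = 18.68 W

18.68 W


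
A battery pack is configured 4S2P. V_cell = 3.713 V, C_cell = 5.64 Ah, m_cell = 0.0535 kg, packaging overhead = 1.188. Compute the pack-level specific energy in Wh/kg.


Step 1: V_pack = 4 * 3.713 = 14.852 V
Step 2: C_pack = 2 * 5.64 = 11.28 Ah
Step 3: E_pack = V_pack * C_pack = 14.852 * 11.28 = 167.53 Wh
Step 4: m_pack = 4 * 2 * 0.0535 * 1.188 = 0.50846 kg
Step 5: ED = E_pack / m_pack = 167.53 / 0.50846 = 329.5 Wh/kg

329.5 Wh/kg


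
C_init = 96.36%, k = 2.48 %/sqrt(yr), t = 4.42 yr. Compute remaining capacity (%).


Step 1: sqrt(4.42 yr) = 2.1024
Step 2: drop = 2.48 * 2.1024 = 5.214
Step 3: C_final = 96.36 - 5.214 = 91.15%

91.15%


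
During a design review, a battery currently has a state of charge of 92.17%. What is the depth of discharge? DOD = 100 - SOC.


DOD = 100 - SOC = 100 - 92.17 = 7.83%

7.83%


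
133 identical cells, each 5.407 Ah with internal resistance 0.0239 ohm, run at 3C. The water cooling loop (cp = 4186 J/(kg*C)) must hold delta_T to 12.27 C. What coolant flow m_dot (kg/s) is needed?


Step 1: I = 3 * 5.407 = 16.221 A
Step 2: Q_cell = I^2 * R = 16.221^2 * 0.0239 = 6.2886 W
Step 3: Q_total = 133 * 6.2886 = 836.38 W
Step 4: m_dot = Q_total / (cp * dT) = 836.38 / (4186 * 12.27) = 0.01628 kg/s

0.01628 kg/s


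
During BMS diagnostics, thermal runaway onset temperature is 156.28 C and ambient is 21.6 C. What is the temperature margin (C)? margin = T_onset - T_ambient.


margin = T_onset - T_ambient = 156.28 - 21.6 = 134.68 C

134.68 C


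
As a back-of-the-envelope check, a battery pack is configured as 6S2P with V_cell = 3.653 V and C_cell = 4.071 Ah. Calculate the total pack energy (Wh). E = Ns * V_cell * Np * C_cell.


V_pack = 6 * 3.653 = 21.918 V
C_pack = 2 * 4.071 = 8.142 Ah
E = V_pack * C_pack = 21.918 * 8.142 = 178.5 Wh

178.5 Wh


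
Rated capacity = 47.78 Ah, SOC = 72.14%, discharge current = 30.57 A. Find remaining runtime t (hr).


Step 1: remaining = SOC/100 * C_total = 72.14/100 * 47.78 = 34.468 Ah
Step 2: t = remaining / I = 34.468 / 30.57 = 1.128 hr

1.128 hr


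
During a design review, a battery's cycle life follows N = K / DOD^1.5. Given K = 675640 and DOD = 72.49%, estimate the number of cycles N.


DOD^1.5 = 617.19
N = K / DOD^1.5 = 675640 / 617.19 = 1095

1095 cycles


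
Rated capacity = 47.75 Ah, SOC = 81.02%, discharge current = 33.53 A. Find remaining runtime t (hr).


Step 1: remaining = SOC/100 * C_total = 81.02/100 * 47.75 = 38.687 Ah
Step 2: t = remaining / I = 38.687 / 33.53 = 1.154 hr

1.154 hr


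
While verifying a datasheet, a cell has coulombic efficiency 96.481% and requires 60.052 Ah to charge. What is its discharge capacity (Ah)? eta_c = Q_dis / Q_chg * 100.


Q_dis = eta/100 * Q_chg = 96.481/100 * 60.052 = 57.94 Ah

57.94 Ah


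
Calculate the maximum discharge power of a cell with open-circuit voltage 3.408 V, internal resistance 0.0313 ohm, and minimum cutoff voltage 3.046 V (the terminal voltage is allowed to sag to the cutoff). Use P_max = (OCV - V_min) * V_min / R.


P_max = (OCV - V_min) * V_min / R = (3.408 - 3.046) * 3.046 / 0.0313 = 0.362 * 3.046 / 0.0313 = 35.23 W

35.23 W


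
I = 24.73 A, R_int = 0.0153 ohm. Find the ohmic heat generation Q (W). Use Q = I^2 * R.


I^2 = 611.57
Q = 611.57 * 0.0153 = 9.357 W

9.357 W


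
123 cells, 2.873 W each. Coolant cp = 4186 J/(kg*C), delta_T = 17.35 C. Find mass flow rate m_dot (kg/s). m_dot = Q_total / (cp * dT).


Q_total = 123 * 2.873 = 353.38 W
m_dot = Q_total / (cp * dT) = 353.38 / (4186 * 17.35) = 0.004866 kg/s

0.004866 kg/s


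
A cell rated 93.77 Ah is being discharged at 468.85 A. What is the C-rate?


Rearranging: C_rate = 468.85 / 93.77 = 5C

5C


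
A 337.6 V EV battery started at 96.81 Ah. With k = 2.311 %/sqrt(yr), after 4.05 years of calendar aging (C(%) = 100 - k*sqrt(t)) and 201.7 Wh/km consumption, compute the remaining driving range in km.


Step 1: capacity retention = 100 - 2.311 * sqrt(4.05) = 100 - 2.311 * 2.0125 = 95.349%
Step 2: C_now = 96.81 * 95.349/100 = 92.307 Ah
Step 3: E_pack = V * C_now = 337.6 * 92.307 = 31163 Wh
Step 4: range = E_pack / consumption = 31163 / 201.7 = 154.5 km

154.5 km


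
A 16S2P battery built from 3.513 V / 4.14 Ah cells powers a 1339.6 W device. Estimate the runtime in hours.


Step 1: E_pack = Ns * V_cell * Np * C_cell = 16 * 3.513 * 2 * 4.14 = 465.4 Wh
Step 2: t = E_pack / P = 465.4 / 1339.6 = 0.3474 hr

0.3474 hr


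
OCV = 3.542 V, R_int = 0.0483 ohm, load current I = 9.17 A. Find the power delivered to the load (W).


Step 1: V_terminal = OCV - I*R = 3.542 - 9.17 * 0.0483 = 3.0991 V
Step 2: P_out = V_terminal * I = 3.0991 * 9.17 = 28.42 W

28.42 W


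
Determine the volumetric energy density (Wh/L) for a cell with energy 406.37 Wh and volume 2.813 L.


Volumetric ED = 406.37 Wh / 2.813 L = 144.5 Wh/L

144.5 Wh/L


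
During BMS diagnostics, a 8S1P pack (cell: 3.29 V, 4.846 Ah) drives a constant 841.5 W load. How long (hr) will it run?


Step 1: E_pack = Ns * V_cell * Np * C_cell = 8 * 3.29 * 1 * 4.846 = 127.55 Wh
Step 2: t = E_pack / P = 127.55 / 841.5 = 0.1516 hr

0.1516 hr


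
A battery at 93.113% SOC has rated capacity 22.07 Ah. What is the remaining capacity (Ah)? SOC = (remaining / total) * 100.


remaining = SOC / 100 * total = 93.113 / 100 * 22.07 = 20.55 Ah

20.55 Ah


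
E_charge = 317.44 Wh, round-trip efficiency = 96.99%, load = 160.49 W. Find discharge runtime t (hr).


Step 1: E_discharge = eta/100 * E_charge = 96.99/100 * 317.44 = 307.89 Wh
Step 2: t = E_discharge / P = 307.89 / 160.49 = 1.918 hr

1.918 hr


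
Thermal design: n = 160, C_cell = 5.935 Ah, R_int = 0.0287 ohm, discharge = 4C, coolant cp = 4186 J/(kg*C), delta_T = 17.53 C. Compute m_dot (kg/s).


Step 1: I = 4 * 5.935 = 23.74 A
Step 2: Q_cell = I^2 * R = 23.74^2 * 0.0287 = 16.175 W
Step 3: Q_total = 160 * 16.175 = 2588 W
Step 4: m_dot = Q_total / (cp * dT) = 2588 / (4186 * 17.53) = 0.03527 kg/s

0.03527 kg/s


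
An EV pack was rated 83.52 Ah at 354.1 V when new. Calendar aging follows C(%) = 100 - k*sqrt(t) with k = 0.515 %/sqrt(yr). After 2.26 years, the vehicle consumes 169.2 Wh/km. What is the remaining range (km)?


Step 1: capacity retention = 100 - 0.515 * sqrt(2.26) = 100 - 0.515 * 1.5033 = 99.226%
Step 2: C_now = 83.52 * 99.226/100 = 82.874 Ah
Step 3: E_pack = V * C_now = 354.1 * 82.874 = 29346 Wh
Step 4: range = E_pack / consumption = 29346 / 169.2 = 173.4 km

173.4 km


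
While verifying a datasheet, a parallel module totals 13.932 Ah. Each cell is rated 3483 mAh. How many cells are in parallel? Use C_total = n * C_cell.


Convert: C_cell = 3483 mAh = 3.483 Ah
n = C_total / C_cell = 13.932 / 3.483 = 4

4


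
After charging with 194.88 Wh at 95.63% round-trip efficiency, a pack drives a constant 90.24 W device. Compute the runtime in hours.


Step 1: E_discharge = eta/100 * E_charge = 95.63/100 * 194.88 = 186.36 Wh
Step 2: t = E_discharge / P = 186.36 / 90.24 = 2.065 hr

2.065 hr


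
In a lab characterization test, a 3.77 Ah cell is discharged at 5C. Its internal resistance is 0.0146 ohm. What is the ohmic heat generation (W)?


Step 1: I = C_rate * capacity = 5 * 3.77 = 18.85 A
Step 2: Q = I^2 * R = 18.85^2 * 0.0146 = 355.32 * 0.0146 = 5.188 W

5.188 W


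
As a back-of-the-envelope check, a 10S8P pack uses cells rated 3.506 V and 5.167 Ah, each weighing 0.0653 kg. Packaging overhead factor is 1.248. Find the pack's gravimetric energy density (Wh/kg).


Step 1: V_pack = 10 * 3.506 = 35.06 V
Step 2: C_pack = 8 * 5.167 = 41.336 Ah
Step 3: E_pack = V_pack * C_pack = 35.06 * 41.336 = 1449.2 Wh
Step 4: m_pack = 10 * 8 * 0.0653 * 1.248 = 6.5196 kg
Step 5: ED = E_pack / m_pack = 1449.2 / 6.5196 = 222.3 Wh/kg

222.3 Wh/kg


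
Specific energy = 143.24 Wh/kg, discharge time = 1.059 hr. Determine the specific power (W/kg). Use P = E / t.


P_specific = E / t = 143.24 / 1.059 = 135.3 W/kg

135.3 W/kg


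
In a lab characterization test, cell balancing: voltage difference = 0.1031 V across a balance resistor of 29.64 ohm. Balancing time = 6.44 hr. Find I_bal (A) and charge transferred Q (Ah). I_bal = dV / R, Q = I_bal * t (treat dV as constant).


First, Ohm's law: I_bal = 0.1031 V / 29.64 ohm = 0.0034784 A
Then Q = I * t = 0.0034784 A * 6.44 hr = 0.02240 Ah

I=0.0034784 A, Q=0.02240 Ah


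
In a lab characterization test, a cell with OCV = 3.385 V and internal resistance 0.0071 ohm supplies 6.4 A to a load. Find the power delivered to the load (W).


Step 1: V_terminal = OCV - I*R = 3.385 - 6.4 * 0.0071 = 3.3396 V
Step 2: P_out = V_terminal * I = 3.3396 * 6.4 = 21.37 W

21.37 W


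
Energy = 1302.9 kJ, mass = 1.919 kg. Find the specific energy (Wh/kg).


Convert: E = 1302.9 kJ = 361.92 Wh
ED = E / m = 361.92 / 1.919 = 188.6 Wh/kg

188.6 Wh/kg


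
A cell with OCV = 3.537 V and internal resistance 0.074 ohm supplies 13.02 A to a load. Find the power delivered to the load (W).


Step 1: V_terminal = OCV - I*R = 3.537 - 13.02 * 0.074 = 2.5735 V
Step 2: P_out = V_terminal * I = 2.5735 * 13.02 = 33.51 W

33.51 W


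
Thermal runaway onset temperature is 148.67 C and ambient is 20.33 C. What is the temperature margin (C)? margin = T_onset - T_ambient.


Safety margin = 148.67 C - 20.33 C = 128.34 C

128.34 C


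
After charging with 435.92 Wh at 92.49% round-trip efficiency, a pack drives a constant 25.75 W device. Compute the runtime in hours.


Step 1: E_discharge = eta/100 * E_charge = 92.49/100 * 435.92 = 403.18 Wh
Step 2: t = E_discharge / P = 403.18 / 25.75 = 15.66 hr

15.66 hr


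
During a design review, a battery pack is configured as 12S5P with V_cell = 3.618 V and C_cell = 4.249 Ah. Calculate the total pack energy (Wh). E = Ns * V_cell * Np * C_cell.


V_pack = 12 * 3.618 = 43.416 V
C_pack = 5 * 4.249 = 21.245 Ah
E = V_pack * C_pack = 43.416 * 21.245 = 922.4 Wh

922.4 Wh


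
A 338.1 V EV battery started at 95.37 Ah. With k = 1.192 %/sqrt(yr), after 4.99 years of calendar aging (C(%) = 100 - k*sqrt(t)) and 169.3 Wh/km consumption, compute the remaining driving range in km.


Step 1: capacity retention = 100 - 1.192 * sqrt(4.99) = 100 - 1.192 * 2.2338 = 97.337%
Step 2: C_now = 95.37 * 97.337/100 = 92.83 Ah
Step 3: E_pack = V * C_now = 338.1 * 92.83 = 31386 Wh
Step 4: range = E_pack / consumption = 31386 / 169.3 = 185.4 km

185.4 km


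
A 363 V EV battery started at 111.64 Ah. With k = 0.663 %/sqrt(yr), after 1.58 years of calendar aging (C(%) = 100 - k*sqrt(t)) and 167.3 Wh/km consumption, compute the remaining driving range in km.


Step 1: capacity retention = 100 - 0.663 * sqrt(1.58) = 100 - 0.663 * 1.257 = 99.167%
Step 2: C_now = 111.64 * 99.167/100 = 110.71 Ah
Step 3: E_pack = V * C_now = 363 * 110.71 = 40188 Wh
Step 4: range = E_pack / consumption = 40188 / 167.3 = 240.2 km

240.2 km


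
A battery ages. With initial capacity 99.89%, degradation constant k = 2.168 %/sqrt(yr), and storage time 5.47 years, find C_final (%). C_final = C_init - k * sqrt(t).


Step 1: sqrt(5.47 yr) = 2.3388
Step 2: drop = 2.168 * 2.3388 = 5.0705
Step 3: C_final = 99.89 - 5.0705 = 94.82%

94.82%


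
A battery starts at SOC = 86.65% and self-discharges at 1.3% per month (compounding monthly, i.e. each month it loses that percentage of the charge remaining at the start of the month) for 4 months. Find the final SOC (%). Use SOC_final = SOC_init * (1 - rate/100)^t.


Monthly retention factor = 1 - 1.3/100 = 0.987
Over 4 months: factor^4 = 0.94901
SOC_final = 86.65 * 0.94901 = 82.23%

82.23%


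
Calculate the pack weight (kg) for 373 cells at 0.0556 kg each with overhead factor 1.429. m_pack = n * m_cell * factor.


Cell mass sum = 373 * 0.0556 = 20.739 kg
With overhead 1.429: m_pack = 20.739 * 1.429 = 29.64 kg

29.64 kg


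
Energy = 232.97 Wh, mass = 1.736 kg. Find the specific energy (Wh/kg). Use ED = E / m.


Specific energy = 232.97 Wh / 1.736 kg = 134.2 Wh/kg

134.2 Wh/kg


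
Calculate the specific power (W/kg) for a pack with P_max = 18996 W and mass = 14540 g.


Convert: m = 14540 g = 14.54 kg
Specific power = 18996 W / 14.54 kg = 1306 W/kg

1306 W/kg


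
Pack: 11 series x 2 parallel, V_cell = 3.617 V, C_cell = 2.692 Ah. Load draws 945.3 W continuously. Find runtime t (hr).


Step 1: E_pack = Ns * V_cell * Np * C_cell = 11 * 3.617 * 2 * 2.692 = 214.21 Wh
Step 2: t = E_pack / P = 214.21 / 945.3 = 0.2266 hr

0.2266 hr


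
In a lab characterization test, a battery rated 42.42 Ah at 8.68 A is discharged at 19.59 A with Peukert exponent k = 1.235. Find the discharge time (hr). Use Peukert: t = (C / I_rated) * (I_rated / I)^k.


Step 1: t_rated = C / I_rated = 42.42 / 8.68 = 4.8871 hr
Step 2: ratio = 8.68 / 19.59 = 0.44308
Step 3: ratio^k = 0.44308^1.235 = 0.36594
Step 4: t = t_rated * ratio^k = 4.8871 * 0.36594 = 1.788 hr

1.788 hr


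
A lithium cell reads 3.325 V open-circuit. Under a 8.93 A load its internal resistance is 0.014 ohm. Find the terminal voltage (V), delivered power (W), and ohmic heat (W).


Step 1: V_terminal = OCV - I*R = 3.325 - 8.93 * 0.014 = 3.2 V
Step 2: P_out = V_terminal * I = 3.2 * 8.93 = 28.58 W
Step 3: Q = I^2 * R = 8.93^2 * 0.014 = 1.116 W

V=3.2 V, P=28.58 W, Q=1.116 W


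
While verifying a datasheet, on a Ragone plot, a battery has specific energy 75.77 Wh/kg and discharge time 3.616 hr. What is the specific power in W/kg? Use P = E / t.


P_specific = E / t = 75.77 / 3.616 = 20.95 W/kg

20.95 W/kg


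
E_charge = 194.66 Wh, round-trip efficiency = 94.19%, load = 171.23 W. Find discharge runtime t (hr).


Step 1: E_discharge = eta/100 * E_charge = 94.19/100 * 194.66 = 183.35 Wh
Step 2: t = E_discharge / P = 183.35 / 171.23 = 1.071 hr

1.071 hr


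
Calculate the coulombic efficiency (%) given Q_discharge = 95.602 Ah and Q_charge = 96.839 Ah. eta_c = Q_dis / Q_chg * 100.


eta_c = Q_dis / Q_chg * 100 = 95.602 / 96.839 * 100 = 98.72%

98.72%


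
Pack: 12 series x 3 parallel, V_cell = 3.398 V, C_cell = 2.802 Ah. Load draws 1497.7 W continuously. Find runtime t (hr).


Step 1: E_pack = Ns * V_cell * Np * C_cell = 12 * 3.398 * 3 * 2.802 = 342.76 Wh
Step 2: t = E_pack / P = 342.76 / 1497.7 = 0.2289 hr

0.2289 hr


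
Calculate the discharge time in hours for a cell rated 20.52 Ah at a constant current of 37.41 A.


t = capacity / current = 20.52 / 37.41 = 0.5485 hr

0.5485 hr


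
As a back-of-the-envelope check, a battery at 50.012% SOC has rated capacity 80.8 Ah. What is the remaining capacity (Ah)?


remaining = SOC / 100 * total = 50.012 / 100 * 80.8 = 40.41 Ah

40.41 Ah


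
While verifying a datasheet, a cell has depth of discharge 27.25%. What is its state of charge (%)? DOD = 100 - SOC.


SOC = 100 - DOD = 100 - 27.25 = 72.75%

72.75%


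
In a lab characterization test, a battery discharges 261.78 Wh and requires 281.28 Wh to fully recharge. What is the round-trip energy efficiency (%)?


Round-trip efficiency = 261.78/281.28 * 100% = 93.07%

93.07%


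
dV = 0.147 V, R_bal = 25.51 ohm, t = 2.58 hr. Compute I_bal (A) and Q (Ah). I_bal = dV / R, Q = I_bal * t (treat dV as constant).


First, Ohm's law: I_bal = 0.147 V / 25.51 ohm = 0.0057624 A
Then Q = I * t = 0.0057624 A * 2.58 hr = 0.01487 Ah

I=0.0057624 A, Q=0.01487 Ah


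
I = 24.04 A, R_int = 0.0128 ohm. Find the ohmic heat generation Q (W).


Q = I^2 * R = 24.04^2 * 0.0128 = 7.397 W

7.397 W


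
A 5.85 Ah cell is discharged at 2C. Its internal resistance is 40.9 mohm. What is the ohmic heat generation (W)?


Convert: R = 40.9 mohm = 0.0409 ohm
Step 1: I = C_rate * capacity = 2 * 5.85 = 11.7 A
Step 2: Q = I^2 * R = 11.7^2 * 0.0409 = 136.89 * 0.0409 = 5.599 W

5.599 W


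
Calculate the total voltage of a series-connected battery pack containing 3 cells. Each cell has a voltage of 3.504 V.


With 3 cells in series at 3.504 V each, V_pack = 10.512 V

10.512 V


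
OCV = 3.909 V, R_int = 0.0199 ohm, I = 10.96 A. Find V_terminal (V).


V = OCV - I*R = 3.909 - 10.96 * 0.0199 = 3.691 V

3.691 V


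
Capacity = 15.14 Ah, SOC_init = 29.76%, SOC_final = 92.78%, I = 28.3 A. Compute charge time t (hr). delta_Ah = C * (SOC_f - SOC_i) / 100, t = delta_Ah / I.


delta_Ah = 15.14 * (92.78 - 29.76) / 100 = 9.5412 Ah
t = delta_Ah / I = 9.5412 / 28.3 = 0.3371 hr

0.3371 hr
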